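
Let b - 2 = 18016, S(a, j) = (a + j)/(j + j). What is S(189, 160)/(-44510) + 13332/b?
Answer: 2877031123/3888393600 ≈ 0.73990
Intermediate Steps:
S(a, j) = (a + j)/(2*j) (S(a, j) = (a + j)/((2*j)) = (a + j)*(1/(2*j)) = (a + j)/(2*j))
b = 18018 (b = 2 + 18016 = 18018)
S(189, 160)/(-44510) + 13332/b = ((1/2)*(189 + 160)/160)/(-44510) + 13332/18018 = ((1/2)*(1/160)*349)*(-1/44510) + 13332*(1/18018) = (349/320)*(-1/44510) + 202/273 = -349/14243200 + 202/273 = 2877031123/3888393600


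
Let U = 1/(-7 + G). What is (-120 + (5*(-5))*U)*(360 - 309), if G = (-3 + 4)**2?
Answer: -11815/2 ≈ -5907.5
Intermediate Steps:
G = 1 (G = 1**2 = 1)
U = -1/6 (U = 1/(-7 + 1) = 1/(-6) = -1/6 ≈ -0.16667)
(-120 + (5*(-5))*U)*(360 - 309) = (-120 + (5*(-5))*(-1/6))*(360 - 309) = (-120 - 25*(-1/6))*51 = (-120 + 25/6)*51 = -695/6*51 = -11815/2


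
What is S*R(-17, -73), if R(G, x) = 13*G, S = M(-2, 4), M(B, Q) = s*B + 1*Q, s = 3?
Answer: 442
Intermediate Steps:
M(B, Q) = Q + 3*B (M(B, Q) = 3*B + 1*Q = 3*B + Q = Q + 3*B)
S = -2 (S = 4 + 3*(-2) = 4 - 6 = -2)
S*R(-17, -73) = -26*(-17) = -2*(-221) = 442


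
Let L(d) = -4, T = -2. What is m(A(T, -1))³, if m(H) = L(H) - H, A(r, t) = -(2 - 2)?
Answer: -64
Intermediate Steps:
A(r, t) = 0 (A(r, t) = -1*0 = 0)
m(H) = -4 - H
m(A(T, -1))³ = (-4 - 1*0)³ = (-4 + 0)³ = (-4)³ = -64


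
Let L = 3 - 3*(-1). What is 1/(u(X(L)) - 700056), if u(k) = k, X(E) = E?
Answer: -1/700050 ≈ -1.4285e-6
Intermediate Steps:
L = 6 (L = 3 + 3 = 6)
1/(u(X(L)) - 700056) = 1/(6 - 700056) = 1/(-700050) = -1/700050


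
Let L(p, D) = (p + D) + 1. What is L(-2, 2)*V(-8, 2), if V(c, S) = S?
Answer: 2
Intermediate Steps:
L(p, D) = 1 + D + p (L(p, D) = (D + p) + 1 = 1 + D + p)
L(-2, 2)*V(-8, 2) = (1 + 2 - 2)*2 = 1*2 = 2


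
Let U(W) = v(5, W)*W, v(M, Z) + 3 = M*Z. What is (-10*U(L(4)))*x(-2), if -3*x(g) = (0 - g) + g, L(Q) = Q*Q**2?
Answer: 0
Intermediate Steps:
L(Q) = Q**3
x(g) = 0 (x(g) = -((0 - g) + g)/3 = -(-g + g)/3 = -1/3*0 = 0)
v(M, Z) = -3 + M*Z
U(W) = W*(-3 + 5*W) (U(W) = (-3 + 5*W)*W = W*(-3 + 5*W))
(-10*U(L(4)))*x(-2) = -10*4**3*(-3 + 5*4**3)*0 = -640*(-3 + 5*64)*0 = -640*(-3 + 320)*0 = -640*317*0 = -10*20288*0 = -202880*0 = 0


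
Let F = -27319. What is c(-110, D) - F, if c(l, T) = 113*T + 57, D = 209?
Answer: 50993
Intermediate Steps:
c(l, T) = 57 + 113*T
c(-110, D) - F = (57 + 113*209) - 1*(-27319) = (57 + 23617) + 27319 = 23674 + 27319 = 50993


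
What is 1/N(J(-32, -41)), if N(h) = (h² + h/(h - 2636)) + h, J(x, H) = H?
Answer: 2677/4390321 ≈ 0.00060975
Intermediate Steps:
N(h) = h + h² + h/(-2636 + h) (N(h) = (h² + h/(-2636 + h)) + h = h + h² + h/(-2636 + h))
1/N(J(-32, -41)) = 1/(-41*(-2635 + (-41)² - 2635*(-41))/(-2636 - 41)) = 1/(-41*(-2635 + 1681 + 108035)/(-2677)) = 1/(-41*(-1/2677)*107081) = 1/(4390321/2677) = 2677/4390321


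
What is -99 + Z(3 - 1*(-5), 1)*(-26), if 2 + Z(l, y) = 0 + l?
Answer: -255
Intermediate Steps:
Z(l, y) = -2 + l (Z(l, y) = -2 + (0 + l) = -2 + l)
-99 + Z(3 - 1*(-5), 1)*(-26) = -99 + (-2 + (3 - 1*(-5)))*(-26) = -99 + (-2 + (3 + 5))*(-26) = -99 + (-2 + 8)*(-26) = -99 + 6*(-26) = -99 - 156 = -255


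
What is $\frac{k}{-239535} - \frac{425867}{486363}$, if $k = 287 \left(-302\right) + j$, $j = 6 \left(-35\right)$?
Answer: $- \frac{19917629651}{38833653735} \approx -0.5129$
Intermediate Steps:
$j = -210$
$k = -86884$ ($k = 287 \left(-302\right) - 210 = -86674 - 210 = -86884$)
$\frac{k}{-239535} - \frac{425867}{486363} = - \frac{86884}{-239535} - \frac{425867}{486363} = \left(-86884\right) \left(- \frac{1}{239535}\right) - \frac{425867}{486363} = \frac{86884}{239535} - \frac{425867}{486363} = - \frac{19917629651}{38833653735}$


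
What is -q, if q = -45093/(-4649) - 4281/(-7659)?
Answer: -121756552/11868897 ≈ -10.258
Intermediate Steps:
q = 121756552/11868897 (q = -45093*(-1/4649) - 4281*(-1/7659) = 45093/4649 + 1427/2553 = 121756552/11868897 ≈ 10.258)
-q = -1*121756552/11868897 = -121756552/11868897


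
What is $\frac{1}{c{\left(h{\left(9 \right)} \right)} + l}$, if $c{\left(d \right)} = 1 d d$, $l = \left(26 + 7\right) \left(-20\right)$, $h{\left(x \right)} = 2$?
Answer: $- \frac{1}{656} \approx -0.0015244$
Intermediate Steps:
$l = -660$ ($l = 33 \left(-20\right) = -660$)
$c{\left(d \right)} = d^{2}$ ($c{\left(d \right)} = d d = d^{2}$)
$\frac{1}{c{\left(h{\left(9 \right)} \right)} + l} = \frac{1}{2^{2} - 660} = \frac{1}{4 - 660} = \frac{1}{-656} = - \frac{1}{656}$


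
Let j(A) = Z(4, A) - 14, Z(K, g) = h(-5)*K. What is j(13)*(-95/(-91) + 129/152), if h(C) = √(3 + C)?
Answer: -26179/988 + 26179*I*√2/3458 ≈ -26.497 + 10.706*I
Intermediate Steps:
Z(K, g) = I*K*√2 (Z(K, g) = √(3 - 5)*K = √(-2)*K = (I*√2)*K = I*K*√2)
j(A) = -14 + 4*I*√2 (j(A) = I*4*√2 - 14 = 4*I*√2 - 14 = -14 + 4*I*√2)
j(13)*(-95/(-91) + 129/152) = (-14 + 4*I*√2)*(-95/(-91) + 129/152) = (-14 + 4*I*√2)*(-95*(-1/91) + 129*(1/152)) = (-14 + 4*I*√2)*(95/91 + 129/152) = (-14 + 4*I*√2)*(26179/13832) = -26179/988 + 26179*I*√2/3458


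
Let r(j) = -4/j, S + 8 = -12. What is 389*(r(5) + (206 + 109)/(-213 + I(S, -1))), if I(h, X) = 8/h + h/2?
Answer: -4801427/5585 ≈ -859.70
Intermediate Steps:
S = -20 (S = -8 - 12 = -20)
I(h, X) = h/2 + 8/h (I(h, X) = 8/h + h*(½) = 8/h + h/2 = h/2 + 8/h)
389*(r(5) + (206 + 109)/(-213 + I(S, -1))) = 389*(-4/5 + (206 + 109)/(-213 + ((½)*(-20) + 8/(-20)))) = 389*(-4*⅕ + 315/(-213 + (-10 + 8*(-1/20)))) = 389*(-⅘ + 315/(-213 + (-10 - ⅖))) = 389*(-⅘ + 315/(-213 - 52/5)) = 389*(-⅘ + 315/(-1117/5)) = 389*(-⅘ + 315*(-5/1117)) = 389*(-⅘ - 1575/1117) = 389*(-12343/5585) = -4801427/5585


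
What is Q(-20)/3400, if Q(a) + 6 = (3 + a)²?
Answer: 283/3400 ≈ 0.083235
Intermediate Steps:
Q(a) = -6 + (3 + a)²
Q(-20)/3400 = (-6 + (3 - 20)²)/3400 = (-6 + (-17)²)*(1/3400) = (-6 + 289)*(1/3400) = 283*(1/3400) = 283/3400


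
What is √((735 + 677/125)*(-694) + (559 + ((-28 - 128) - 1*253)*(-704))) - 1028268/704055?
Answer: -342756/234685 + I*√140846065/25 ≈ -1.4605 + 474.71*I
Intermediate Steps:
√((735 + 677/125)*(-694) + (559 + ((-28 - 128) - 1*253)*(-704))) - 1028268/704055 = √((735 + 677*(1/125))*(-694) + (559 + (-156 - 253)*(-704))) - 1028268/704055 = √((735 + 677/125)*(-694) + (559 - 409*(-704))) - 1*342756/234685 = √((92552/125)*(-694) + (559 + 287936)) - 342756/234685 = √(-64231088/125 + 288495) - 342756/234685 = √(-28169213/125) - 342756/234685 = I*√140846065/25 - 342756/234685 = -342756/234685 + I*√140846065/25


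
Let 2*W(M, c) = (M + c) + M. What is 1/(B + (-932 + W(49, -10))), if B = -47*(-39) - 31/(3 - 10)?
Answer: 7/6646 ≈ 0.0010533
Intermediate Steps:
W(M, c) = M + c/2 (W(M, c) = ((M + c) + M)/2 = (c + 2*M)/2 = M + c/2)
B = 12862/7 (B = 1833 - 31/(-7) = 1833 - 31*(-⅐) = 1833 + 31/7 = 12862/7 ≈ 1837.4)
1/(B + (-932 + W(49, -10))) = 1/(12862/7 + (-932 + (49 + (½)*(-10)))) = 1/(12862/7 + (-932 + (49 - 5))) = 1/(12862/7 + (-932 + 44)) = 1/(12862/7 - 888) = 1/(6646/7) = 7/6646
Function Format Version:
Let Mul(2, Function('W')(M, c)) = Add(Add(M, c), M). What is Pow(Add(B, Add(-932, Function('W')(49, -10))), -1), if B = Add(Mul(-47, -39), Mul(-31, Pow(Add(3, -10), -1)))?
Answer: Rational(7, 6646) ≈ 0.0010533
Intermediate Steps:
Function('W')(M, c) = Add(M, Mul(Rational(1, 2), c)) (Function('W')(M, c) = Mul(Rational(1, 2), Add(Add(M, c), M)) = Mul(Rational(1, 2), Add(c, Mul(2, M))) = Add(M, Mul(Rational(1, 2), c)))
B = Rational(12862, 7) (B = Add(1833, Mul(-31, Pow(-7, -1))) = Add(1833, Mul(-31, Rational(-1, 7))) = Add(1833, Rational(31, 7)) = Rational(12862, 7) ≈ 1837.4)
Pow(Add(B, Add(-932, Function('W')(49, -10))), -1) = Pow(Add(Rational(12862, 7), Add(-932, Add(49, Mul(Rational(1, 2), -10)))), -1) = Pow(Add(Rational(12862, 7), Add(-932, Add(49, -5))), -1) = Pow(Add(Rational(12862, 7), Add(-932, 44)), -1) = Pow(Add(Rational(12862, 7), -888), -1) = Pow(Rational(6646, 7), -1) = Rational(7, 6646)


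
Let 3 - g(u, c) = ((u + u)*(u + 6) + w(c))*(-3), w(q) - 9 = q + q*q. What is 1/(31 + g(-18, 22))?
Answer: 1/2875 ≈ 0.00034783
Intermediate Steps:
w(q) = 9 + q + q² (w(q) = 9 + (q + q*q) = 9 + (q + q²) = 9 + q + q²)
g(u, c) = 30 + 3*c + 3*c² + 6*u*(6 + u) (g(u, c) = 3 - ((u + u)*(u + 6) + (9 + c + c²))*(-3) = 3 - ((2*u)*(6 + u) + (9 + c + c²))*(-3) = 3 - (2*u*(6 + u) + (9 + c + c²))*(-3) = 3 - (9 + c + c² + 2*u*(6 + u))*(-3) = 3 - (-27 - 3*c - 3*c² - 6*u*(6 + u)) = 3 + (27 + 3*c + 3*c² + 6*u*(6 + u)) = 30 + 3*c + 3*c² + 6*u*(6 + u))
1/(31 + g(-18, 22)) = 1/(31 + (30 + 3*22 + 3*22² + 6*(-18)² + 36*(-18))) = 1/(31 + (30 + 66 + 3*484 + 6*324 - 648)) = 1/(31 + (30 + 66 + 1452 + 1944 - 648)) = 1/(31 + 2844) = 1/2875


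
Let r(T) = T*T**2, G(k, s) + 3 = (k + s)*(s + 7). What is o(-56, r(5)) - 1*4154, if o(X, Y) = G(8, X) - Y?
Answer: -1930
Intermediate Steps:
G(k, s) = -3 + (7 + s)*(k + s) (G(k, s) = -3 + (k + s)*(s + 7) = -3 + (k + s)*(7 + s) = -3 + (7 + s)*(k + s))
r(T) = T**3
o(X, Y) = 53 + X**2 - Y + 15*X (o(X, Y) = (-3 + X**2 + 7*8 + 7*X + 8*X) - Y = (-3 + X**2 + 56 + 7*X + 8*X) - Y = (53 + X**2 + 15*X) - Y = 53 + X**2 - Y + 15*X)
o(-56, r(5)) - 1*4154 = (53 + (-56)**2 - 1*5**3 + 15*(-56)) - 1*4154 = (53 + 3136 - 1*125 - 840) - 4154 = (53 + 3136 - 125 - 840) - 4154 = 2224 - 4154 = -1930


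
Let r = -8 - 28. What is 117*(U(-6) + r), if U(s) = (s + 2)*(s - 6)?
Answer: 1404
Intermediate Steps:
U(s) = (-6 + s)*(2 + s) (U(s) = (2 + s)*(-6 + s) = (-6 + s)*(2 + s))
r = -36
117*(U(-6) + r) = 117*((-12 + (-6)² - 4*(-6)) - 36) = 117*((-12 + 36 + 24) - 36) = 117*(48 - 36) = 117*12 = 1404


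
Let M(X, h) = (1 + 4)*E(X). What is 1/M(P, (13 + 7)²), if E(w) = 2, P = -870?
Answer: ⅒ ≈ 0.10000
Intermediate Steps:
M(X, h) = 10 (M(X, h) = (1 + 4)*2 = 5*2 = 10)
1/M(P, (13 + 7)²) = 1/10 = ⅒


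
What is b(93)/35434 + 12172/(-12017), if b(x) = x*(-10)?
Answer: -221239229/212905189 ≈ -1.0391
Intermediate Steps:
b(x) = -10*x
b(93)/35434 + 12172/(-12017) = -10*93/35434 + 12172/(-12017) = -930*1/35434 + 12172*(-1/12017) = -465/17717 - 12172/12017 = -221239229/212905189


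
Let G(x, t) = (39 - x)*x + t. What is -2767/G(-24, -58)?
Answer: 2767/1570 ≈ 1.7624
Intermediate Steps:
G(x, t) = t + x*(39 - x) (G(x, t) = x*(39 - x) + t = t + x*(39 - x))
-2767/G(-24, -58) = -2767/(-58 - 1*(-24)² + 39*(-24)) = -2767/(-58 - 1*576 - 936) = -2767/(-58 - 576 - 936) = -2767/(-1570) = -2767*(-1/1570) = 2767/1570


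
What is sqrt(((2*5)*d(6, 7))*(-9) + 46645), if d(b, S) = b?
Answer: sqrt(46105) ≈ 214.72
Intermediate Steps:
sqrt(((2*5)*d(6, 7))*(-9) + 46645) = sqrt(((2*5)*6)*(-9) + 46645) = sqrt((10*6)*(-9) + 46645) = sqrt(60*(-9) + 46645) = sqrt(-540 + 46645) = sqrt(46105)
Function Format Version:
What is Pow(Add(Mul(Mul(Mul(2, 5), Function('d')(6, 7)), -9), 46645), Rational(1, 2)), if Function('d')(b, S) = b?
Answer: Pow(46105, Rational(1, 2)) ≈ 214.72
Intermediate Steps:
Pow(Add(Mul(Mul(Mul(2, 5), Function('d')(6, 7)), -9), 46645), Rational(1, 2)) = Pow(Add(Mul(Mul(Mul(2, 5), 6), -9), 46645), Rational(1, 2)) = Pow(Add(Mul(Mul(10, 6), -9), 46645), Rational(1, 2)) = Pow(Add(Mul(60, -9), 46645), Rational(1, 2)) = Pow(Add(-540, 46645), Rational(1, 2)) = Pow(46105, Rational(1, 2))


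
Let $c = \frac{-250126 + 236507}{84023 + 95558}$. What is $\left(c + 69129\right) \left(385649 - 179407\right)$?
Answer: $\frac{2560337960381860}{179581} \approx 1.4257 \cdot 10^{10}$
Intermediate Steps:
$c = - \frac{13619}{179581} \approx -0.075838$
$\left(c + 69129\right) \left(385649 - 179407\right) = \left(- \frac{13619}{179581} + 69129\right) \left(385649 - 179407\right) = \frac{12414241330}{179581} \cdot 206242 = \frac{2560337960381860}{179581}$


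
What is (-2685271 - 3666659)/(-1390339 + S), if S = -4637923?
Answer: 3175965/3014131 ≈ 1.0537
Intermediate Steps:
(-2685271 - 3666659)/(-1390339 + S) = (-2685271 - 3666659)/(-1390339 - 4637923) = -6351930/(-6028262) = -6351930*(-1/6028262) = 3175965/3014131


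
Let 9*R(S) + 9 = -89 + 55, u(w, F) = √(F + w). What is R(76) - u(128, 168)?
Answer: -43/9 - 2*√74 ≈ -21.982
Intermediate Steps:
R(S) = -43/9 (R(S) = -1 + (-89 + 55)/9 = -1 + (⅑)*(-34) = -1 - 34/9 = -43/9)
R(76) - u(128, 168) = -43/9 - √(168 + 128) = -43/9 - √296 = -43/9 - 2*√74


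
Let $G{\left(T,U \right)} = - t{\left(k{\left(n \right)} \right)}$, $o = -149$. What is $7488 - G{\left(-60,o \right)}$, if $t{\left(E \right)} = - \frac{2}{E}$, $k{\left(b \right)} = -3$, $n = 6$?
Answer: $\frac{22466}{3} \approx 7488.7$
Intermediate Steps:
$G{\left(T,U \right)} = - \frac{2}{3}$ ($G{\left(T,U \right)} = - \frac{-2}{-3} = - \frac{\left(-2\right) \left(-1\right)}{3} = \left(-1\right) \frac{2}{3} = - \frac{2}{3}$)
$7488 - G{\left(-60,o \right)} = 7488 - - \frac{2}{3} = 7488 + \frac{2}{3} = \frac{22466}{3}$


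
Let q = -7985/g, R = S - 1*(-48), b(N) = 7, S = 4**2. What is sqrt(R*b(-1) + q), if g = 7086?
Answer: sqrt(22438123698)/7086 ≈ 21.139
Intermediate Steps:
S = 16
R = 64 (R = 16 - 1*(-48) = 16 + 48 = 64)
q = -7985/7086 ≈ -1.1269
sqrt(R*b(-1) + q) = sqrt(64*7 - 7985/7086) = sqrt(448 - 7985/7086) = sqrt(3166543/7086) = sqrt(22438123698)/7086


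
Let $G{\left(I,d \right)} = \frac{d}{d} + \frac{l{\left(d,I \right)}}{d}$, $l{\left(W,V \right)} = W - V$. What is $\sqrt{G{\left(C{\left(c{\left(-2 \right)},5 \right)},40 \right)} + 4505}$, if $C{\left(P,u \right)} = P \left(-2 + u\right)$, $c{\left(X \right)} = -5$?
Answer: $\frac{\sqrt{72118}}{4} \approx 67.137$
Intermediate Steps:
$G{\left(I,d \right)} = 1 + \frac{d - I}{d}$ ($G{\left(I,d \right)} = \frac{d}{d} + \frac{d - I}{d} = 1 + \frac{d - I}{d}$)
$\sqrt{G{\left(C{\left(c{\left(-2 \right)},5 \right)},40 \right)} + 4505} = \sqrt{\left(2 - \frac{\left(-5\right) \left(-2 + 5\right)}{40}\right) + 4505} = \sqrt{\left(2 - \left(-5\right) 3 \cdot \frac{1}{40}\right) + 4505} = \sqrt{\left(2 - \left(-15\right) \frac{1}{40}\right) + 4505} = \sqrt{\left(2 + \frac{3}{8}\right) + 4505} = \sqrt{\frac{19}{8} + 4505} = \sqrt{\frac{36059}{8}} = \frac{\sqrt{72118}}{4}$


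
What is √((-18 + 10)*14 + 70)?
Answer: I*√42 ≈ 6.4807*I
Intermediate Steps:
√((-18 + 10)*14 + 70) = √(-8*14 + 70) = √(-112 + 70) = √(-42) = I*√42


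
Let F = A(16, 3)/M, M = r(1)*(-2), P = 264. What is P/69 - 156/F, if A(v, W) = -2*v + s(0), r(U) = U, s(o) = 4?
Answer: -1178/161 ≈ -7.3168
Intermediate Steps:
M = -2 (M = 1*(-2) = -2)
A(v, W) = 4 - 2*v (A(v, W) = -2*v + 4 = 4 - 2*v)
F = 14 (F = (4 - 2*16)/(-2) = (4 - 32)*(-½) = -28*(-½) = 14)
P/69 - 156/F = 264/69 - 156/14 = 264*(1/69) - 156*1/14 = 88/23 - 78/7 = -1178/161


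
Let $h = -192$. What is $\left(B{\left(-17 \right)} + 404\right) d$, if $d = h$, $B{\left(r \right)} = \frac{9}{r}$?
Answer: $- \frac{1316928}{17} \approx -77466.0$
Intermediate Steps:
$d = -192$
$\left(B{\left(-17 \right)} + 404\right) d = \left(\frac{9}{-17} + 404\right) \left(-192\right) = \left(9 \left(- \frac{1}{17}\right) + 404\right) \left(-192\right) = \left(- \frac{9}{17} + 404\right) \left(-192\right) = \frac{6859}{17} \left(-192\right) = - \frac{1316928}{17}$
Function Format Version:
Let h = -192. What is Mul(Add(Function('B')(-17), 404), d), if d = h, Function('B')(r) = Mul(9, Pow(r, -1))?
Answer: Rational(-1316928, 17) ≈ -77466.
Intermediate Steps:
d = -192
Mul(Add(Function('B')(-17), 404), d) = Mul(Add(Mul(9, Pow(-17, -1)), 404), -192) = Mul(Add(Mul(9, Rational(-1, 17)), 404), -192) = Mul(Add(Rational(-9, 17), 404), -192) = Mul(Rational(6859, 17), -192) = Rational(-1316928, 17)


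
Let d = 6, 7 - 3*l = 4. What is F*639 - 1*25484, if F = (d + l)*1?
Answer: -21011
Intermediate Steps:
l = 1 (l = 7/3 - ⅓*4 = 7/3 - 4/3 = 1)
F = 7 (F = (6 + 1)*1 = 7*1 = 7)
F*639 - 1*25484 = 7*639 - 1*25484 = 4473 - 25484 = -21011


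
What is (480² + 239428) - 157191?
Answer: 312637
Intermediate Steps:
(480² + 239428) - 157191 = (230400 + 239428) - 157191 = 469828 - 157191 = 312637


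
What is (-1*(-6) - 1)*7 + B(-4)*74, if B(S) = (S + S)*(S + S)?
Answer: 4771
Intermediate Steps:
B(S) = 4*S**2 (B(S) = (2*S)*(2*S) = 4*S**2)
(-1*(-6) - 1)*7 + B(-4)*74 = (-1*(-6) - 1)*7 + (4*(-4)**2)*74 = (6 - 1)*7 + (4*16)*74 = 5*7 + 64*74 = 35 + 4736 = 4771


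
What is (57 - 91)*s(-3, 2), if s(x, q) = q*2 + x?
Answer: -34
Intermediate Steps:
s(x, q) = x + 2*q (s(x, q) = 2*q + x = x + 2*q)
(57 - 91)*s(-3, 2) = (57 - 91)*(-3 + 2*2) = -34*(-3 + 4) = -34*1 = -34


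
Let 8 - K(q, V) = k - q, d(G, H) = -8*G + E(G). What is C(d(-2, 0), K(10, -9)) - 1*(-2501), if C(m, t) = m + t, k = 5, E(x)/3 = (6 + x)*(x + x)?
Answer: 2482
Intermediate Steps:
E(x) = 6*x*(6 + x) (E(x) = 3*((6 + x)*(x + x)) = 3*((6 + x)*(2*x)) = 3*(2*x*(6 + x)) = 6*x*(6 + x))
d(G, H) = -8*G + 6*G*(6 + G)
K(q, V) = 3 + q (K(q, V) = 8 - (5 - q) = 8 + (-5 + q) = 3 + q)
C(d(-2, 0), K(10, -9)) - 1*(-2501) = (2*(-2)*(14 + 3*(-2)) + (3 + 10)) - 1*(-2501) = (2*(-2)*(14 - 6) + 13) + 2501 = (2*(-2)*8 + 13) + 2501 = (-32 + 13) + 2501 = -19 + 2501 = 2482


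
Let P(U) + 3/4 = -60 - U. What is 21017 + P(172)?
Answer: 83137/4 ≈ 20784.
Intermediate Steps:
P(U) = -243/4 - U (P(U) = -¾ + (-60 - U) = -243/4 - U)
21017 + P(172) = 21017 + (-243/4 - 1*172) = 21017 + (-243/4 - 172) = 21017 - 931/4 = 83137/4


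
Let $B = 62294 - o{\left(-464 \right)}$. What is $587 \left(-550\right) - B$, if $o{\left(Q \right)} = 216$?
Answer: $-384928$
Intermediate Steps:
$B = 62078$ ($B = 62294 - 216 = 62078$)
$587 \left(-550\right) - B = 587 \left(-550\right) - 62078 = -322850 - 62078 = -384928$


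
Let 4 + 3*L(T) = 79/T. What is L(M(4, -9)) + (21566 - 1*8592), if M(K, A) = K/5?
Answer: 156067/12 ≈ 13006.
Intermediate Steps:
M(K, A) = K/5 (M(K, A) = K*(1/5) = K/5)
L(T) = -4/3 + 79/(3*T) (L(T) = -4/3 + (79/T)/3 = -4/3 + 79/(3*T))
L(M(4, -9)) + (21566 - 1*8592) = (79 - 4*4/5)/(3*(((1/5)*4))) + (21566 - 1*8592) = (79 - 4*4/5)/(3*(4/5)) + (21566 - 8592) = (1/3)*(5/4)*(79 - 16/5) + 12974 = (1/3)*(5/4)*(379/5) + 12974 = 379/12 + 12974 = 156067/12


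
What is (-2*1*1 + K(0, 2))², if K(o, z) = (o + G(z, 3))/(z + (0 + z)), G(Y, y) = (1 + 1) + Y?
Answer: 1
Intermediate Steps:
G(Y, y) = 2 + Y
K(o, z) = (2 + o + z)/(2*z) (K(o, z) = (o + (2 + z))/(z + (0 + z)) = (2 + o + z)/(z + z) = (2 + o + z)/((2*z)) = (2 + o + z)*(1/(2*z)) = (2 + o + z)/(2*z))
(-2*1*1 + K(0, 2))² = (-2*1*1 + (½)*(2 + 0 + 2)/2)² = (-2*1 + (½)*(½)*4)² = (-2 + 1)² = (-1)² = 1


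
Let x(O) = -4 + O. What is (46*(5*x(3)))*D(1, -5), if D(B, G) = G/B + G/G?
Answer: 920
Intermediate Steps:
D(B, G) = 1 + G/B (D(B, G) = G/B + 1 = 1 + G/B)
(46*(5*x(3)))*D(1, -5) = (46*(5*(-4 + 3)))*((1 - 5)/1) = (46*(5*(-1)))*(1*(-4)) = (46*(-5))*(-4) = -230*(-4) = 920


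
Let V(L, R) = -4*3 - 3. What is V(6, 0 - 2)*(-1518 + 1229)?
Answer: 4335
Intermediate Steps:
V(L, R) = -15 (V(L, R) = -12 - 3 = -15)
V(6, 0 - 2)*(-1518 + 1229) = -15*(-1518 + 1229) = -15*(-289) = 4335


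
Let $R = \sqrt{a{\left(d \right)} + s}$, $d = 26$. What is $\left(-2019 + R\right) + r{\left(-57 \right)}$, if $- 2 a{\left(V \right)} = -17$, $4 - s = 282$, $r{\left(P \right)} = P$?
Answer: $-2076 + \frac{7 i \sqrt{22}}{2} \approx -2076.0 + 16.416 i$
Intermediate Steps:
$s = -278$ ($s = 4 - 282 = -278$)
$a{\left(V \right)} = \frac{17}{2}$ ($a{\left(V \right)} = \left(- \frac{1}{2}\right) \left(-17\right) = \frac{17}{2}$)
$R = \frac{7 i \sqrt{22}}{2}$ ($R = \sqrt{\frac{17}{2} - 278} = \sqrt{- \frac{539}{2}} = \frac{7 i \sqrt{22}}{2} \approx 16.416 i$)
$\left(-2019 + R\right) + r{\left(-57 \right)} = \left(-2019 + \frac{7 i \sqrt{22}}{2}\right) - 57 = -2076 + \frac{7 i \sqrt{22}}{2}$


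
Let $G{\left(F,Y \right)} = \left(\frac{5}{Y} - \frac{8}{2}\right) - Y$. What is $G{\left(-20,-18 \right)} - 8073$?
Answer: $- \frac{145067}{18} \approx -8059.3$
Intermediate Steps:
$G{\left(F,Y \right)} = -4 - Y + \frac{5}{Y}$ ($G{\left(F,Y \right)} = \left(\frac{5}{Y} - 4\right) - Y = \left(-4 + \frac{5}{Y}\right) - Y = -4 - Y + \frac{5}{Y}$)
$G{\left(-20,-18 \right)} - 8073 = \left(-4 - -18 + \frac{5}{-18}\right) - 8073 = \left(-4 + 18 + 5 \left(- \frac{1}{18}\right)\right) - 8073 = \left(-4 + 18 - \frac{5}{18}\right) - 8073 = \frac{247}{18} - 8073 = - \frac{145067}{18}$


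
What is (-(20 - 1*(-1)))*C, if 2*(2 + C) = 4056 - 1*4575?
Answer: 10983/2 ≈ 5491.5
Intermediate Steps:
C = -523/2 (C = -2 + (4056 - 1*4575)/2 = -2 + (4056 - 4575)/2 = -2 + (1/2)*(-519) = -2 - 519/2 = -523/2 ≈ -261.50)
(-(20 - 1*(-1)))*C = -(20 - 1*(-1))*(-523/2) = -(20 + 1)*(-523/2) = -1*21*(-523/2) = -21*(-523/2) = 10983/2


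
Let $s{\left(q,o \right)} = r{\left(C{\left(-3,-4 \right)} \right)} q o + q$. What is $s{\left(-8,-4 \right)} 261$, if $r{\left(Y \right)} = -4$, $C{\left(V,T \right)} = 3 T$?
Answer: $-35496$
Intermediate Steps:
$s{\left(q,o \right)} = q - 4 o q$ ($s{\left(q,o \right)} = - 4 q o + q = - 4 o q + q = q - 4 o q$)
$s{\left(-8,-4 \right)} 261 = - 8 \left(1 - -16\right) 261 = - 8 \left(1 + 16\right) 261 = \left(-8\right) 17 \cdot 261 = \left(-136\right) 261 = -35496$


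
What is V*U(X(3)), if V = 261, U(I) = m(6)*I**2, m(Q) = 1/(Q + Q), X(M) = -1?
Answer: 87/4 ≈ 21.750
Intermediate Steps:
m(Q) = 1/(2*Q)
U(I) = I**2/12 (U(I) = ((1/2)/6)*I**2 = ((1/2)*(1/6))*I**2 = I**2/12)
V*U(X(3)) = 261*((1/12)*(-1)**2) = 261*((1/12)*1) = 261*(1/12) = 87/4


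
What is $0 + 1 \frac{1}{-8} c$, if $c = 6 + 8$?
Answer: $- \frac{7}{4} \approx -1.75$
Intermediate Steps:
$c = 14$
$0 + 1 \frac{1}{-8} c = 0 + 1 \frac{1}{-8} \cdot 14 = 0 + 1 \left(- \frac{1}{8}\right) 14 = 0 - \frac{7}{4} = - \frac{7}{4}$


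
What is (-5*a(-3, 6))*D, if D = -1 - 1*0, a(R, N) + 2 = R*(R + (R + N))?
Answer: -10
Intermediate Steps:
a(R, N) = -2 + R*(N + 2*R) (a(R, N) = -2 + R*(R + (R + N)) = -2 + R*(R + (N + R)) = -2 + R*(N + 2*R))
D = -1 (D = -1 + 0 = -1)
(-5*a(-3, 6))*D = -5*(-2 + 2*(-3)² + 6*(-3))*(-1) = -5*(-2 + 2*9 - 18)*(-1) = -5*(-2 + 18 - 18)*(-1) = -5*(-2)*(-1) = 10*(-1) = -10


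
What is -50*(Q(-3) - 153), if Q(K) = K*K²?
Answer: 9000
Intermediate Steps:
Q(K) = K³
-50*(Q(-3) - 153) = -50*((-3)³ - 153) = -50*(-27 - 153) = -50*(-180) = 9000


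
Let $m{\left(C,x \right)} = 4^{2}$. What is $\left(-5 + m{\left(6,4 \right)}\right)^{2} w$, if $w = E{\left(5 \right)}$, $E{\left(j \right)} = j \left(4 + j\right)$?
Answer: $5445$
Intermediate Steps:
$m{\left(C,x \right)} = 16$
$w = 45$ ($w = 5 \left(4 + 5\right) = 5 \cdot 9 = 45$)
$\left(-5 + m{\left(6,4 \right)}\right)^{2} w = \left(-5 + 16\right)^{2} \cdot 45 = 11^{2} \cdot 45 = 121 \cdot 45 = 5445$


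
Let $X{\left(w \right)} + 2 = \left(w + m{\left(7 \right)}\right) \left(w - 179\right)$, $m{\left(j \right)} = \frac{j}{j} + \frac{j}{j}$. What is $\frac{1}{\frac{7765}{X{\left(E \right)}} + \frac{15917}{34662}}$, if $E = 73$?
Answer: $- \frac{137816112}{71289223} \approx -1.9332$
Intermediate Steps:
$m{\left(j \right)} = 2$ ($m{\left(j \right)} = 1 + 1 = 2$)
$X{\left(w \right)} = -2 + \left(-179 + w\right) \left(2 + w\right)$ ($X{\left(w \right)} = -2 + \left(w + 2\right) \left(w - 179\right) = -2 + \left(2 + w\right) \left(-179 + w\right) = -2 + \left(-179 + w\right) \left(2 + w\right)$)
$\frac{1}{\frac{7765}{X{\left(E \right)}} + \frac{15917}{34662}} = \frac{1}{\frac{7765}{-360 + 73^{2} - 12921} + \frac{15917}{34662}} = \frac{1}{\frac{7765}{-360 + 5329 - 12921} + 15917 \cdot \frac{1}{34662}} = \frac{1}{\frac{7765}{-7952} + \frac{15917}{34662}} = \frac{1}{7765 \left(- \frac{1}{7952}\right) + \frac{15917}{34662}} = \frac{1}{- \frac{7765}{7952} + \frac{15917}{34662}} = \frac{1}{- \frac{71289223}{137816112}} = - \frac{137816112}{71289223}$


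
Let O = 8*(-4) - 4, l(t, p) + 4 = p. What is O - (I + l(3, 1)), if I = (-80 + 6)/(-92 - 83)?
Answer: -5849/175 ≈ -33.423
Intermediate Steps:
I = 74/175 (I = -74/(-175) = -74*(-1/175) = 74/175 ≈ 0.42286)
l(t, p) = -4 + p
O = -36 (O = -32 - 4 = -36)
O - (I + l(3, 1)) = -36 - (74/175 + (-4 + 1)) = -36 - (74/175 - 3) = -36 - 1*(-451/175) = -36 + 451/175 = -5849/175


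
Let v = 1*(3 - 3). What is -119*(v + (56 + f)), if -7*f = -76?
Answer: -7956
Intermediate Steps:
f = 76/7 (f = -⅐*(-76) = 76/7 ≈ 10.857)
v = 0 (v = 1*0 = 0)
-119*(v + (56 + f)) = -119*(0 + (56 + 76/7)) = -119*(0 + 468/7) = -119*468/7 = -7956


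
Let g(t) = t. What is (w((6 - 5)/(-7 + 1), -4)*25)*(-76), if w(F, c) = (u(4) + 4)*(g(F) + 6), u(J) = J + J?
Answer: -133000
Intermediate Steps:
u(J) = 2*J
w(F, c) = 72 + 12*F (w(F, c) = (2*4 + 4)*(F + 6) = (8 + 4)*(6 + F) = 12*(6 + F) = 72 + 12*F)
(w((6 - 5)/(-7 + 1), -4)*25)*(-76) = ((72 + 12*((6 - 5)/(-7 + 1)))*25)*(-76) = ((72 + 12*(1/(-6)))*25)*(-76) = ((72 + 12*(1*(-1/6)))*25)*(-76) = ((72 + 12*(-1/6))*25)*(-76) = ((72 - 2)*25)*(-76) = (70*25)*(-76) = 1750*(-76) = -133000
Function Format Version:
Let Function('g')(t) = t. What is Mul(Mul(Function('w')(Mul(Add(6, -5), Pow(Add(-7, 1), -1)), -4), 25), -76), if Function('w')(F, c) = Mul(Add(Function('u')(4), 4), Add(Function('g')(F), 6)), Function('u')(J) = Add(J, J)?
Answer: -133000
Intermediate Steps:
Function('u')(J) = Mul(2, J)
Function('w')(F, c) = Add(72, Mul(12, F)) (Function('w')(F, c) = Mul(Add(Mul(2, 4), 4), Add(F, 6)) = Mul(Add(8, 4), Add(6, F)) = Mul(12, Add(6, F)) = Add(72, Mul(12, F)))
Mul(Mul(Function('w')(Mul(Add(6, -5), Pow(Add(-7, 1), -1)), -4), 25), -76) = Mul(Mul(Add(72, Mul(12, Mul(Add(6, -5), Pow(Add(-7, 1), -1)))), 25), -76) = Mul(Mul(Add(72, Mul(12, Mul(1, Pow(-6, -1)))), 25), -76) = Mul(Mul(Add(72, Mul(12, Mul(1, Rational(-1, 6)))), 25), -76) = Mul(Mul(Add(72, Mul(12, Rational(-1, 6))), 25), -76) = Mul(Mul(Add(72, -2), 25), -76) = Mul(Mul(70, 25), -76) = Mul(1750, -76) = -133000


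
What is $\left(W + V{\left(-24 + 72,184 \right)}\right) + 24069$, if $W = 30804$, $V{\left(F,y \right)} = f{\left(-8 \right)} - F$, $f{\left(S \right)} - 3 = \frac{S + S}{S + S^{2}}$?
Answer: $\frac{383794}{7} \approx 54828.0$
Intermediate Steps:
$f{\left(S \right)} = 3 + \frac{2 S}{S + S^{2}}$ ($f{\left(S \right)} = 3 + \frac{S + S}{S + S^{2}} = 3 + \frac{2 S}{S + S^{2}}$)
$V{\left(F,y \right)} = \frac{19}{7} - F$ ($V{\left(F,y \right)} = \frac{5 + 3 \left(-8\right)}{1 - 8} - F = \frac{5 - 24}{-7} - F = \left(- \frac{1}{7}\right) \left(-19\right) - F = \frac{19}{7} - F$)
$\left(W + V{\left(-24 + 72,184 \right)}\right) + 24069 = \left(30804 + \left(\frac{19}{7} - \left(-24 + 72\right)\right)\right) + 24069 = \left(30804 + \left(\frac{19}{7} - 48\right)\right) + 24069 = \left(30804 - \frac{317}{7}\right) + 24069 = \frac{215311}{7} + 24069 = \frac{383794}{7}$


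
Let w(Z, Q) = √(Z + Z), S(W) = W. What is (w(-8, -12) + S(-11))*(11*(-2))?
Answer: 242 - 88*I ≈ 242.0 - 88.0*I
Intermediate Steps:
w(Z, Q) = √2*√Z (w(Z, Q) = √(2*Z) = √2*√Z)
(w(-8, -12) + S(-11))*(11*(-2)) = (√2*√(-8) - 11)*(11*(-2)) = (√2*(2*I*√2) - 11)*(-22) = (4*I - 11)*(-22) = (-11 + 4*I)*(-22) = 242 - 88*I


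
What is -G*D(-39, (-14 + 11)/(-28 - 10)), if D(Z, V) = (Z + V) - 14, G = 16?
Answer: 16088/19 ≈ 846.74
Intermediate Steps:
D(Z, V) = -14 + V + Z (D(Z, V) = (V + Z) - 14 = -14 + V + Z)
-G*D(-39, (-14 + 11)/(-28 - 10)) = -16*(-14 + (-14 + 11)/(-28 - 10) - 39) = -16*(-14 - 3/(-38) - 39) = -16*(-14 - 3*(-1/38) - 39) = -16*(-14 + 3/38 - 39) = -16*(-2011)/38 = -1*(-16088/19) = 16088/19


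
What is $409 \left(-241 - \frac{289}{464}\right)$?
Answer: $- \frac{45854217}{464} \approx -98824.0$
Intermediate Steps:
$409 \left(-241 - \frac{289}{464}\right) = 409 \left(- \frac{112113}{464}\right) = - \frac{45854217}{464}$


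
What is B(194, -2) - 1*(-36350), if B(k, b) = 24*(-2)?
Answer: 36302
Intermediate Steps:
B(k, b) = -48
B(194, -2) - 1*(-36350) = -48 - 1*(-36350) = -48 + 36350 = 36302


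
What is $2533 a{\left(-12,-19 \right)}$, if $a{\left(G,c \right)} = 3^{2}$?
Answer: $22797$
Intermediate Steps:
$a{\left(G,c \right)} = 9$
$2533 a{\left(-12,-19 \right)} = 2533 \cdot 9 = 22797$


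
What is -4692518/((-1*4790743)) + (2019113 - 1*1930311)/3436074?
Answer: 8274633327109/8230673731491 ≈ 1.0053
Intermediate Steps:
-4692518/((-1*4790743)) + (2019113 - 1*1930311)/3436074 = -4692518/(-4790743) + (2019113 - 1930311)*(1/3436074) = -4692518*(-1/4790743) + 88802*(1/3436074) = 4692518/4790743 + 44401/1718037 = 8274633327109/8230673731491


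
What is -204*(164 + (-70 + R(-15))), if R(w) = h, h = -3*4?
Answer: -16728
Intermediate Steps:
h = -12
R(w) = -12
-204*(164 + (-70 + R(-15))) = -204*(164 + (-70 - 12)) = -204*(164 - 82) = -204*82 = -16728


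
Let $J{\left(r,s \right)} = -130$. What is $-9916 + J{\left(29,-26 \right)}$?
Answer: $-10046$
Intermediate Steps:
$-9916 + J{\left(29,-26 \right)} = -9916 - 130 = -10046$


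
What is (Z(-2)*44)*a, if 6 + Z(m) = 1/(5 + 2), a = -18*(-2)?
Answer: -64944/7 ≈ -9277.7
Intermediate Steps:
a = 36
Z(m) = -41/7 (Z(m) = -6 + 1/(5 + 2) = -6 + 1/7 = -41/7)
(Z(-2)*44)*a = -41/7*44*36 = -1804/7*36 = -64944/7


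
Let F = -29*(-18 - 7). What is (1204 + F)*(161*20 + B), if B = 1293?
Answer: 8705577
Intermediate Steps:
F = 725 (F = -29*(-25) = 725)
(1204 + F)*(161*20 + B) = (1204 + 725)*(161*20 + 1293) = 1929*(3220 + 1293) = 1929*4513 = 8705577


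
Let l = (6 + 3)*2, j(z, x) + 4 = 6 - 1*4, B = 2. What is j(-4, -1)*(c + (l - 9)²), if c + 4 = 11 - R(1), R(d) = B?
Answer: -172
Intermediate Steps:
j(z, x) = -2 (j(z, x) = -4 + (6 - 1*4) = -4 + (6 - 4) = -4 + 2 = -2)
R(d) = 2
l = 18 (l = 9*2 = 18)
c = 5 (c = -4 + (11 - 1*2) = -4 + (11 - 2) = -4 + 9 = 5)
j(-4, -1)*(c + (l - 9)²) = -2*(5 + (18 - 9)²) = -2*(5 + 9²) = -2*(5 + 81) = -2*86 = -172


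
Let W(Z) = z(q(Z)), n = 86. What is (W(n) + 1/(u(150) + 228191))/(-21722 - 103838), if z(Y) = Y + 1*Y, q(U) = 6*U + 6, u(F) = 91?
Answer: -238326409/28663087920 ≈ -0.0083147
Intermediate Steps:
q(U) = 6 + 6*U
z(Y) = 2*Y (z(Y) = Y + Y = 2*Y)
W(Z) = 12 + 12*Z (W(Z) = 2*(6 + 6*Z) = 12 + 12*Z)
(W(n) + 1/(u(150) + 228191))/(-21722 - 103838) = ((12 + 12*86) + 1/(91 + 228191))/(-21722 - 103838) = ((12 + 1032) + 1/228282)/(-125560) = (1044 + 1/228282)*(-1/125560) = (238326409/228282)*(-1/125560) = -238326409/28663087920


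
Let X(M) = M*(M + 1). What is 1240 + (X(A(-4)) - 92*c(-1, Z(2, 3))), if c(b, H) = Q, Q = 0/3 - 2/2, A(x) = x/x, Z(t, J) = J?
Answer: 1334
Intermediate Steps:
A(x) = 1
Q = -1 (Q = 0*(⅓) - 2*½ = 0 - 1 = -1)
c(b, H) = -1
X(M) = M*(1 + M)
1240 + (X(A(-4)) - 92*c(-1, Z(2, 3))) = 1240 + (1*(1 + 1) - 92*(-1)) = 1240 + (1*2 + 92) = 1240 + (2 + 92) = 1240 + 94 = 1334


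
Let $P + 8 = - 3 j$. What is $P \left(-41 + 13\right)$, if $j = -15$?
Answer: $-1036$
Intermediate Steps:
$P = 37$ ($P = -8 - -45 = -8 + 45 = 37$)
$P \left(-41 + 13\right) = 37 \left(-41 + 13\right) = 37 \left(-28\right) = -1036$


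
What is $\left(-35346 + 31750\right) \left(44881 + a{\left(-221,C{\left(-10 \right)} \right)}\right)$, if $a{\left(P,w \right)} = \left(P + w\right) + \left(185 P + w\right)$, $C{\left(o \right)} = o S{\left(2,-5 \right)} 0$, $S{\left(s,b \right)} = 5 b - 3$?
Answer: $-13574900$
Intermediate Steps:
$S{\left(s,b \right)} = -3 + 5 b$
$C{\left(o \right)} = 0$ ($C{\left(o \right)} = o \left(-3 + 5 \left(-5\right)\right) 0 = o \left(-3 - 25\right) 0 = o \left(-28\right) 0 = - 28 o 0 = 0$)
$a{\left(P,w \right)} = 2 w + 186 P$ ($a{\left(P,w \right)} = \left(P + w\right) + \left(w + 185 P\right) = 2 w + 186 P$)
$\left(-35346 + 31750\right) \left(44881 + a{\left(-221,C{\left(-10 \right)} \right)}\right) = \left(-35346 + 31750\right) \left(44881 + \left(2 \cdot 0 + 186 \left(-221\right)\right)\right) = - 3596 \left(44881 + \left(0 - 41106\right)\right) = - 3596 \left(44881 - 41106\right) = \left(-3596\right) 3775 = -13574900$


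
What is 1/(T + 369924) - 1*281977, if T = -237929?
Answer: -37219554114/131995 ≈ -2.8198e+5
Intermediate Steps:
1/(T + 369924) - 1*281977 = 1/(-237929 + 369924) - 1*281977 = 1/131995 - 281977 = -37219554114/131995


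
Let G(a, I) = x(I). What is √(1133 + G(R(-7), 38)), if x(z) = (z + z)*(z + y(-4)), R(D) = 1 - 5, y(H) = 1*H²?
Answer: √5237 ≈ 72.367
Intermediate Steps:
y(H) = H²
R(D) = -4
x(z) = 2*z*(16 + z) (x(z) = (z + z)*(z + (-4)²) = (2*z)*(z + 16) = (2*z)*(16 + z) = 2*z*(16 + z))
G(a, I) = 2*I*(16 + I)
√(1133 + G(R(-7), 38)) = √(1133 + 2*38*(16 + 38)) = √(1133 + 2*38*54) = √(1133 + 4104) = √5237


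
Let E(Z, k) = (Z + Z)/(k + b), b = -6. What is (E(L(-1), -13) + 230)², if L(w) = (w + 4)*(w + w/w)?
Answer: 52900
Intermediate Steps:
L(w) = (1 + w)*(4 + w) (L(w) = (4 + w)*(w + 1) = (4 + w)*(1 + w) = (1 + w)*(4 + w))
E(Z, k) = 2*Z/(-6 + k) (E(Z, k) = (Z + Z)/(k - 6) = (2*Z)/(-6 + k) = 2*Z/(-6 + k))
(E(L(-1), -13) + 230)² = (2*(4 + (-1)² + 5*(-1))/(-6 - 13) + 230)² = (2*(4 + 1 - 5)/(-19) + 230)² = (2*0*(-1/19) + 230)² = (0 + 230)² = 230² = 52900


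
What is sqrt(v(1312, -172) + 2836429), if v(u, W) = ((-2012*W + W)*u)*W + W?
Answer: I*sqrt(78052536031) ≈ 2.7938e+5*I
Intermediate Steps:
v(u, W) = W - 2011*u*W**2 (v(u, W) = ((-2011*W)*u)*W + W = (-2011*W*u)*W + W = -2011*u*W**2 + W = W - 2011*u*W**2)
sqrt(v(1312, -172) + 2836429) = sqrt(-172*(1 - 2011*(-172)*1312) + 2836429) = sqrt(-172*(1 + 453810304) + 2836429) = sqrt(-172*453810305 + 2836429) = sqrt(-78055372460 + 2836429) = sqrt(-78052536031) = I*sqrt(78052536031)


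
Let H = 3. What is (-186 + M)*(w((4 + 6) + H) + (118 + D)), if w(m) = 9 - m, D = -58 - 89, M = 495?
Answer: -10197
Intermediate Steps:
D = -147
(-186 + M)*(w((4 + 6) + H) + (118 + D)) = (-186 + 495)*((9 - ((4 + 6) + 3)) + (118 - 147)) = 309*((9 - (10 + 3)) - 29) = 309*((9 - 1*13) - 29) = 309*((9 - 13) - 29) = 309*(-4 - 29) = 309*(-33) = -10197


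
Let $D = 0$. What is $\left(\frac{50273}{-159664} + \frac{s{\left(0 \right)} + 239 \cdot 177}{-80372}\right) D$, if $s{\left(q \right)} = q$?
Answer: $0$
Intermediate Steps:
$\left(\frac{50273}{-159664} + \frac{s{\left(0 \right)} + 239 \cdot 177}{-80372}\right) D = \left(\frac{50273}{-159664} + \frac{0 + 239 \cdot 177}{-80372}\right) 0 = \left(50273 \left(- \frac{1}{159664}\right) + \left(0 + 42303\right) \left(- \frac{1}{80372}\right)\right) 0 = \left(- \frac{50273}{159664} + 42303 \left(- \frac{1}{80372}\right)\right) 0 = \left(- \frac{50273}{159664} - \frac{42303}{80372}\right) 0 = \left(- \frac{2698701937}{3208128752}\right) 0 = 0$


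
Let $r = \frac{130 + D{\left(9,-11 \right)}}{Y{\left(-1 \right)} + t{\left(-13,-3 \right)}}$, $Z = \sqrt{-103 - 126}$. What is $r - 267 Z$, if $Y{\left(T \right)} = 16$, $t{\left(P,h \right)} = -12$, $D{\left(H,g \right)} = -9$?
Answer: $\frac{121}{4} - 267 i \sqrt{229} \approx 30.25 - 4040.4 i$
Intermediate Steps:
$Z = i \sqrt{229}$ ($Z = \sqrt{-229} = i \sqrt{229} \approx 15.133 i$)
$r = \frac{121}{4}$ ($r = \frac{130 - 9}{16 - 12} = \frac{121}{4} \approx 30.25$)
$r - 267 Z = \frac{121}{4} - 267 i \sqrt{229}$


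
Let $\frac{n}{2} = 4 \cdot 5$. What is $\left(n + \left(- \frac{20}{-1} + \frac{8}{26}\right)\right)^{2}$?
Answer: $\frac{614656}{169} \approx 3637.0$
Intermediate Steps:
$n = 40$ ($n = 2 \cdot 4 \cdot 5 = 2 \cdot 20 = 40$)
$\left(n + \left(- \frac{20}{-1} + \frac{8}{26}\right)\right)^{2} = \left(40 + \left(- \frac{20}{-1} + \frac{8}{26}\right)\right)^{2} = \left(40 + \left(\left(-20\right) \left(-1\right) + 8 \cdot \frac{1}{26}\right)\right)^{2} = \left(40 + \left(20 + \frac{4}{13}\right)\right)^{2} = \left(40 + \frac{264}{13}\right)^{2} = \left(\frac{784}{13}\right)^{2} = \frac{614656}{169}$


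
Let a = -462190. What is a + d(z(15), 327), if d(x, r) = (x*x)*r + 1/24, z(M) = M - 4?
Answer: -10142951/24 ≈ -4.2262e+5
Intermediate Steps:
z(M) = -4 + M
d(x, r) = 1/24 + r*x² (d(x, r) = x²*r + 1/24 = r*x² + 1/24 = 1/24 + r*x²)
a + d(z(15), 327) = -462190 + (1/24 + 327*(-4 + 15)²) = -462190 + (1/24 + 327*11²) = -462190 + (1/24 + 327*121) = -462190 + (1/24 + 39567) = -462190 + 949609/24 = -10142951/24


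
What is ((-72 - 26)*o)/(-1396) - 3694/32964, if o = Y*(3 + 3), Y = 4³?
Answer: 154418053/5752218 ≈ 26.845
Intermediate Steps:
Y = 64
o = 384 (o = 64*(3 + 3) = 64*6 = 384)
((-72 - 26)*o)/(-1396) - 3694/32964 = ((-72 - 26)*384)/(-1396) - 3694/32964 = -98*384*(-1/1396) - 3694*1/32964 = -37632*(-1/1396) - 1847/16482 = 9408/349 - 1847/16482 = 154418053/5752218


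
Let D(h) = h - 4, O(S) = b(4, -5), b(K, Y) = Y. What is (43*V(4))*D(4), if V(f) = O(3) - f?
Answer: 0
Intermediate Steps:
O(S) = -5
D(h) = -4 + h
V(f) = -5 - f
(43*V(4))*D(4) = (43*(-5 - 1*4))*(-4 + 4) = (43*(-5 - 4))*0 = (43*(-9))*0 = -387*0 = 0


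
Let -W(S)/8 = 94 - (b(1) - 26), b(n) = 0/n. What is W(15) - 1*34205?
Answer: -35165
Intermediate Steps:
b(n) = 0
W(S) = -960 (W(S) = -8*(94 - (0 - 26)) = -8*(94 - 1*(-26)) = -8*(94 + 26) = -8*120 = -960)
W(15) - 1*34205 = -960 - 1*34205 = -960 - 34205 = -35165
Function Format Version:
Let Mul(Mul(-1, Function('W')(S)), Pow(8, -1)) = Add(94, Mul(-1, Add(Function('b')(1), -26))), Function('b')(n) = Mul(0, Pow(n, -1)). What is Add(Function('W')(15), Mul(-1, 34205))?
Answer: -35165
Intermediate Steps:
Function('b')(n) = 0
Function('W')(S) = -960 (Function('W')(S) = Mul(-8, Add(94, Mul(-1, Add(0, -26)))) = Mul(-8, Add(94, Mul(-1, -26))) = Mul(-8, Add(94, 26)) = Mul(-8, 120) = -960)
Add(Function('W')(15), Mul(-1, 34205)) = Add(-960, Mul(-1, 34205)) = Add(-960, -34205) = -35165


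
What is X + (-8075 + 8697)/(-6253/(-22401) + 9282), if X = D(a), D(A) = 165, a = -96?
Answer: 34322768697/207932335 ≈ 165.07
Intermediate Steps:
X = 165
X + (-8075 + 8697)/(-6253/(-22401) + 9282) = 165 + (-8075 + 8697)/(-6253/(-22401) + 9282) = 165 + 622/(-6253*(-1/22401) + 9282) = 165 + 622/(6253/22401 + 9282) = 165 + 622/(207932335/22401) = 165 + 622*(22401/207932335) = 165 + 13933422/207932335 = 34322768697/207932335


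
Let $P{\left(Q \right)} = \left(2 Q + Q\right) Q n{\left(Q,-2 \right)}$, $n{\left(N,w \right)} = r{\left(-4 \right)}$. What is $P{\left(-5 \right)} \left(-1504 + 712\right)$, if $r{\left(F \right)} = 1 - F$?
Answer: $-297000$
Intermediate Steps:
$n{\left(N,w \right)} = 5$ ($n{\left(N,w \right)} = 1 - -4 = 1 + 4 = 5$)
$P{\left(Q \right)} = 15 Q^{2}$ ($P{\left(Q \right)} = \left(2 Q + Q\right) Q 5 = 3 Q Q 5 = 3 Q^{2} \cdot 5 = 15 Q^{2}$)
$P{\left(-5 \right)} \left(-1504 + 712\right) = 15 \left(-5\right)^{2} \left(-1504 + 712\right) = 15 \cdot 25 \left(-792\right) = 375 \left(-792\right) = -297000$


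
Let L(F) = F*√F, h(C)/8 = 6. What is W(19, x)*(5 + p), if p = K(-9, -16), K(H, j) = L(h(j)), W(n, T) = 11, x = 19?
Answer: 55 + 2112*√3 ≈ 3713.1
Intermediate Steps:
h(C) = 48 (h(C) = 8*6 = 48)
L(F) = F^(3/2)
K(H, j) = 192*√3 (K(H, j) = 48^(3/2) = 192*√3)
p = 192*√3 ≈ 332.55
W(19, x)*(5 + p) = 11*(5 + 192*√3) = 55 + 2112*√3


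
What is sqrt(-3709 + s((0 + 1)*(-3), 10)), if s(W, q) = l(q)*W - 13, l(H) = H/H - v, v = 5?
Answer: I*sqrt(3710) ≈ 60.91*I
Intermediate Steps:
l(H) = -4 (l(H) = H/H - 1*5 = 1 - 5 = -4)
s(W, q) = -13 - 4*W (s(W, q) = -4*W - 13 = -13 - 4*W)
sqrt(-3709 + s((0 + 1)*(-3), 10)) = sqrt(-3709 + (-13 - 4*(0 + 1)*(-3))) = sqrt(-3709 + (-13 - 4*(-3))) = sqrt(-3709 + (-13 + 12)) = sqrt(-3709 - 1) = sqrt(-3710) = I*sqrt(3710)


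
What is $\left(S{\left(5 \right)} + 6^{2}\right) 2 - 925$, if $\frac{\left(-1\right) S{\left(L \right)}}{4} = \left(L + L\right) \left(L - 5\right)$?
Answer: $-853$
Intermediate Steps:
$S{\left(L \right)} = - 8 L \left(-5 + L\right)$ ($S{\left(L \right)} = - 4 \left(L + L\right) \left(L - 5\right) = - 4 \cdot 2 L \left(-5 + L\right) = - 8 L \left(-5 + L\right)$)
$\left(S{\left(5 \right)} + 6^{2}\right) 2 - 925 = \left(8 \cdot 5 \left(5 - 5\right) + 6^{2}\right) 2 - 925 = \left(8 \cdot 5 \left(5 - 5\right) + 36\right) 2 - 925 = \left(8 \cdot 5 \cdot 0 + 36\right) 2 - 925 = \left(0 + 36\right) 2 - 925 = 36 \cdot 2 - 925 = 72 - 925 = -853$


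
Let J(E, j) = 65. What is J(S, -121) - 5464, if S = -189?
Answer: -5399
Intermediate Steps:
J(S, -121) - 5464 = 65 - 5464 = -5399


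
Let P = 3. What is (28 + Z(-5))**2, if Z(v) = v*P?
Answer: 169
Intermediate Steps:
Z(v) = 3*v (Z(v) = v*3 = 3*v)
(28 + Z(-5))**2 = (28 + 3*(-5))**2 = (28 - 15)**2 = 13**2 = 169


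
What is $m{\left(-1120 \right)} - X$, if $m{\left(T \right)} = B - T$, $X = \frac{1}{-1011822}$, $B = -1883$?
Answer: $- \frac{772020185}{1011822} \approx -763.0$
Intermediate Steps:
$X = - \frac{1}{1011822} \approx -9.8832 \cdot 10^{-7}$
$m{\left(T \right)} = -1883 - T$
$m{\left(-1120 \right)} - X = \left(-1883 - -1120\right) - - \frac{1}{1011822} = \left(-1883 + 1120\right) + \frac{1}{1011822} = -763 + \frac{1}{1011822} = - \frac{772020185}{1011822}$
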